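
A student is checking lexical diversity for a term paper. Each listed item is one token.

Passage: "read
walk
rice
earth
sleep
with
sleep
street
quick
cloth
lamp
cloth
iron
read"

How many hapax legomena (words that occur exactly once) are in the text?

Frequencies: read:2, sleep:2, cloth:2, walk:1, rice:1, earth:1, with:1, street:1, quick:1, lamp:1, iron:1
Hapax (freq=1): earth, iron, lamp, quick, rice, street, walk, with

8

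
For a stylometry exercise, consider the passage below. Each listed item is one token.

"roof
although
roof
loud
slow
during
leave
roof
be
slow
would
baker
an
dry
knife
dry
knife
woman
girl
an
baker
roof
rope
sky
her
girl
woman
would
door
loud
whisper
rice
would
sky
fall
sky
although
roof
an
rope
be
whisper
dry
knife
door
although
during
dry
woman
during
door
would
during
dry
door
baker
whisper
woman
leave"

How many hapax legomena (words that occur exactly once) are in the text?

Frequencies: roof:5, dry:5, during:4, would:4, woman:4, door:4, although:3, baker:3, an:3, knife:3, sky:3, whisper:3, loud:2, slow:2, leave:2, be:2, girl:2, rope:2, her:1, rice:1, … (1 more, each freq 1)
Hapax (freq=1): fall, her, rice

3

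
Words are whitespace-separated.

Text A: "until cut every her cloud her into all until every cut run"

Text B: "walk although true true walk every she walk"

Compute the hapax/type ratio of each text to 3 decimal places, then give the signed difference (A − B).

A: hapax=4, V=8, ratio=0.500
B: hapax=3, V=5, ratio=0.600
Difference = 0.500 − 0.600 = -0.100

-0.100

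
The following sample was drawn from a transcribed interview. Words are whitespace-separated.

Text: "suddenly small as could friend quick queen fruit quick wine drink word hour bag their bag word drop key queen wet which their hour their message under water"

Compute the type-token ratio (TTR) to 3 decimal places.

0.750

N = 28 tokens, V = 21 types.
TTR = V / N = 21 / 28 = 0.750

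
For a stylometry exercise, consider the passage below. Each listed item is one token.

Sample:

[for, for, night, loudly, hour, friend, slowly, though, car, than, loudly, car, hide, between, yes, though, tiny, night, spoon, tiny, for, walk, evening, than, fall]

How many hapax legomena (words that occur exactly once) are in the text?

10

Frequencies: for:3, night:2, loudly:2, though:2, car:2, than:2, tiny:2, hour:1, friend:1, slowly:1, hide:1, between:1, yes:1, spoon:1, walk:1, evening:1, fall:1
Hapax (freq=1): between, evening, fall, friend, hide, hour, slowly, spoon, walk, yes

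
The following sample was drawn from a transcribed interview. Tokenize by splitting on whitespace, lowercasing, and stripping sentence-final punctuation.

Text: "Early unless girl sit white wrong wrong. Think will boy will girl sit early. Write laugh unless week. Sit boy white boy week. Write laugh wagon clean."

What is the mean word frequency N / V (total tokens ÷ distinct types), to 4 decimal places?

N = 27 tokens, V = 14 types.
Mean frequency = N / V = 27 / 14 = 1.9286

1.9286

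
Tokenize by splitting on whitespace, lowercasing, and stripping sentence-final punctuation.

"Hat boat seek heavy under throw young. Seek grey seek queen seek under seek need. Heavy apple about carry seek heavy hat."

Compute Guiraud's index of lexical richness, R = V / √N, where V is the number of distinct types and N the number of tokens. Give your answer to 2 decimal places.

2.77

N = 22, V = 13.
√N = 4.690416
R = 13 / 4.690416 = 2.77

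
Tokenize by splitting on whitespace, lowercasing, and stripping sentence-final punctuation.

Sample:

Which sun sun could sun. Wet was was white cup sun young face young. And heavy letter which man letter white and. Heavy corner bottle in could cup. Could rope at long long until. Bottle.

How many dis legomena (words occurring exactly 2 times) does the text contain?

Frequencies: sun:4, could:3, which:2, was:2, white:2, cup:2, young:2, and:2, heavy:2, letter:2, bottle:2, long:2, wet:1, face:1, man:1, corner:1, in:1, rope:1, at:1, until:1
Words with frequency 2: and, bottle, cup, heavy, letter, long, was, which, white, young

10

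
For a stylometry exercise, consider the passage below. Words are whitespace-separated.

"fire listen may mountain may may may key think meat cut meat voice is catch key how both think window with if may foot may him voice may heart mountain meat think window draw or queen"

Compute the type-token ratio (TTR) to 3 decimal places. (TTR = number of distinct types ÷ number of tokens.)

0.611

N = 36 tokens, V = 22 types.
TTR = V / N = 22 / 36 = 0.611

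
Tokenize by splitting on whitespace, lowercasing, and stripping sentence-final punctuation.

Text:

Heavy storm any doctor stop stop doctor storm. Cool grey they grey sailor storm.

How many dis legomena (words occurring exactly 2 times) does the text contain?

Frequencies: storm:3, doctor:2, stop:2, grey:2, heavy:1, any:1, cool:1, they:1, sailor:1
Words with frequency 2: doctor, grey, stop

3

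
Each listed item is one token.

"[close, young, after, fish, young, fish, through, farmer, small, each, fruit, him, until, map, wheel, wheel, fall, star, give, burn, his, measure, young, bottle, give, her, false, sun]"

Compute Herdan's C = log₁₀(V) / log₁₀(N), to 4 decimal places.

0.9410

N = 28, V = 23.
log₁₀(V) = 1.361728, log₁₀(N) = 1.447158
C = 1.361728 / 1.447158 = 0.9410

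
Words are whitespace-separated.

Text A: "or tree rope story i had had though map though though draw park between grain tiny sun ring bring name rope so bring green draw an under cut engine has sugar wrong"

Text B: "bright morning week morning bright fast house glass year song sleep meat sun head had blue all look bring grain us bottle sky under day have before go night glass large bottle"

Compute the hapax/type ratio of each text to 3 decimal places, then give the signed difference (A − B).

-0.049

A: hapax=21, V=26, ratio=0.808
B: hapax=24, V=28, ratio=0.857
Difference = 0.808 − 0.857 = -0.049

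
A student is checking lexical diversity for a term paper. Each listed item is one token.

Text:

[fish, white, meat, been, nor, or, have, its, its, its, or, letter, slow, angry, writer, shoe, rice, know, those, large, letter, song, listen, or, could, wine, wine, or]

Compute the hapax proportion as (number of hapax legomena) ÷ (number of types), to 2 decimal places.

Frequencies: or:4, its:3, letter:2, wine:2, fish:1, white:1, meat:1, been:1, nor:1, have:1, slow:1, angry:1, writer:1, shoe:1, rice:1, know:1, those:1, large:1, song:1, listen:1, … (1 more, each freq 1)
Hapax count = 17; type count = 21.
Ratio = 17 / 21 = 0.81

0.81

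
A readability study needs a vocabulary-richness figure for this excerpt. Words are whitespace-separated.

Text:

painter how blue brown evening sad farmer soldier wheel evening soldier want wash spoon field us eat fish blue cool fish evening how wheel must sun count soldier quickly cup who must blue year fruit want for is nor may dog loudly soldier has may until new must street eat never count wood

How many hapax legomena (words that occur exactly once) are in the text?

Frequencies: soldier:4, blue:3, evening:3, must:3, how:2, wheel:2, want:2, eat:2, fish:2, count:2, may:2, painter:1, brown:1, sad:1, farmer:1, wash:1, spoon:1, field:1, us:1, cool:1, … (17 more, each freq 1)
Hapax (freq=1): brown, cool, cup, dog, farmer, field, for, fruit, has, is, loudly, never, new, nor, painter, quickly, sad, spoon, street, sun, until, us, wash, who, wood, year

26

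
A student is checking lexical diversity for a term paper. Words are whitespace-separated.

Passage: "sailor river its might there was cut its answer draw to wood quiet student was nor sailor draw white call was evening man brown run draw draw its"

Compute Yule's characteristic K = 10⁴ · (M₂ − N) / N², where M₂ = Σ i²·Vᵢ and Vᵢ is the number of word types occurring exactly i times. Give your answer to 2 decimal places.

331.63

Frequencies: draw:4, its:3, was:3, sailor:2, river:1, might:1, there:1, cut:1, answer:1, to:1, wood:1, quiet:1, student:1, nor:1, white:1, call:1, evening:1, man:1, brown:1, run:1
N = 28. Frequency spectrum: V_1=16, V_2=1, V_3=2, V_4=1
M₂ = 1²·16 + 2²·1 + 3²·2 + 4²·1 = 54
K = 10000 × (54 − 28) / 28² = 331.63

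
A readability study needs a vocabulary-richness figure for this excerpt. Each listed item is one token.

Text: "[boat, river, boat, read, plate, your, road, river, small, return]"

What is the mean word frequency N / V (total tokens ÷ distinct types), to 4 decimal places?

1.2500

N = 10 tokens, V = 8 types.
Mean frequency = N / V = 10 / 8 = 1.2500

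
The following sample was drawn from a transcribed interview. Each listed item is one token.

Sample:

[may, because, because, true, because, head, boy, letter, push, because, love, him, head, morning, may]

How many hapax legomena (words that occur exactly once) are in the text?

Frequencies: because:4, may:2, head:2, true:1, boy:1, letter:1, push:1, love:1, him:1, morning:1
Hapax (freq=1): boy, him, letter, love, morning, push, true

7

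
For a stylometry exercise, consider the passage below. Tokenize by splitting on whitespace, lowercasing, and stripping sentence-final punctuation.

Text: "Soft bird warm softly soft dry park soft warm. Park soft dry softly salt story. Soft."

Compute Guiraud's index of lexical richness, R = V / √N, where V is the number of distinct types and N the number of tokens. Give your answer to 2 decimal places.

2.00

N = 16, V = 8.
√N = 4.000000
R = 8 / 4.000000 = 2.00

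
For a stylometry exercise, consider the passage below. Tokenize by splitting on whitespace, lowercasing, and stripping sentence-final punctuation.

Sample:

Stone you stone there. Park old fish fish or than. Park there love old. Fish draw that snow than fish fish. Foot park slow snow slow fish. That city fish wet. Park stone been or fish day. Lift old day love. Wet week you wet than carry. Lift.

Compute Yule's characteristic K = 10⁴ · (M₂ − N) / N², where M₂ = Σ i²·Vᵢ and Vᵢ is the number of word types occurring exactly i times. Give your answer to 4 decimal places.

477.4306

Frequencies: fish:8, park:4, stone:3, old:3, than:3, wet:3, you:2, there:2, or:2, love:2, that:2, snow:2, slow:2, day:2, lift:2, draw:1, foot:1, city:1, been:1, week:1, … (1 more, each freq 1)
N = 48. Frequency spectrum: V_1=6, V_2=9, V_3=4, V_4=1, V_8=1
M₂ = 1²·6 + 2²·9 + 3²·4 + 4²·1 + 8²·1 = 158
K = 10000 × (158 − 48) / 48² = 477.4306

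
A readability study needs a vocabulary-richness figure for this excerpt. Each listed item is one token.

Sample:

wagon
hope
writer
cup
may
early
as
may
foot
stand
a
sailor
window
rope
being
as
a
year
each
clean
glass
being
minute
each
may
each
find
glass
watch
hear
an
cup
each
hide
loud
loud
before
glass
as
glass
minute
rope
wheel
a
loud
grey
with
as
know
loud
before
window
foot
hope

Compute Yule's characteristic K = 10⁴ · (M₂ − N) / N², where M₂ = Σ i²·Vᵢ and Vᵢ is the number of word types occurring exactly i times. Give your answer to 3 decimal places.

Frequencies: as:4, each:4, glass:4, loud:4, may:3, a:3, hope:2, cup:2, foot:2, window:2, rope:2, being:2, minute:2, before:2, wagon:1, writer:1, early:1, stand:1, sailor:1, year:1, … (10 more, each freq 1)
N = 54. Frequency spectrum: V_1=16, V_2=8, V_3=2, V_4=4
M₂ = 1²·16 + 2²·8 + 3²·2 + 4²·4 = 130
K = 10000 × (130 − 54) / 54² = 260.631

260.631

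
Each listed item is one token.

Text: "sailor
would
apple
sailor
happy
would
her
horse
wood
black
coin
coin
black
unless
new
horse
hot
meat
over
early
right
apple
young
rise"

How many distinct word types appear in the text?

18

Distinct types: {apple, black, coin, early, happy, her, horse, hot, meat, new, over, right, rise, sailor, unless, wood, would, young}
V = 18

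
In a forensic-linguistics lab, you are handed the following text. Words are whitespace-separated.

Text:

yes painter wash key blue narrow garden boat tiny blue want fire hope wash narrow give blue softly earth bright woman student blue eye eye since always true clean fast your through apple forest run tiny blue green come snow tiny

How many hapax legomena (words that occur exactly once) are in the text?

Frequencies: blue:5, tiny:3, wash:2, narrow:2, eye:2, yes:1, painter:1, key:1, garden:1, boat:1, want:1, fire:1, hope:1, give:1, softly:1, earth:1, bright:1, woman:1, student:1, since:1, … (12 more, each freq 1)
Hapax (freq=1): always, apple, boat, bright, clean, come, earth, fast, fire, forest, garden, give, green, hope, key, painter, run, since, snow, softly, student, through, true, want, woman, yes, your

27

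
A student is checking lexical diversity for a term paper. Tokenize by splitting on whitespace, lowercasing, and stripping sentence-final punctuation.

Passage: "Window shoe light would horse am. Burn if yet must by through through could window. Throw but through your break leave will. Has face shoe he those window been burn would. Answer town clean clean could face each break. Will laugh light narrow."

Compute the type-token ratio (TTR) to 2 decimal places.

0.70

N = 43 tokens, V = 30 types.
TTR = V / N = 30 / 43 = 0.70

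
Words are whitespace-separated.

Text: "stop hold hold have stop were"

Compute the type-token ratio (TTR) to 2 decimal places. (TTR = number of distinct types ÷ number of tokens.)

0.67

N = 6 tokens, V = 4 types.
TTR = V / N = 4 / 6 = 0.67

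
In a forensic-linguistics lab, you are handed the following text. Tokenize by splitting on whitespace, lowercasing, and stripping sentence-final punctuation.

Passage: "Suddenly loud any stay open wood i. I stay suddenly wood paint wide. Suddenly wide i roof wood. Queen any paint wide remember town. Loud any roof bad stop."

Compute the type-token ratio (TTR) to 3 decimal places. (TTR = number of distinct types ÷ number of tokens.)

0.517

N = 29 tokens, V = 15 types.
TTR = V / N = 15 / 29 = 0.517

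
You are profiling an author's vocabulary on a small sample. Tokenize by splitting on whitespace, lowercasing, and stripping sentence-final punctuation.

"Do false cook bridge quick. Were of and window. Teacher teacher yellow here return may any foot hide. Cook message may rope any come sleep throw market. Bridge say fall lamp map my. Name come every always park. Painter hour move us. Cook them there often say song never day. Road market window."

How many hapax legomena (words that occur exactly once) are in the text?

34

Frequencies: cook:3, bridge:2, window:2, teacher:2, may:2, any:2, come:2, market:2, say:2, do:1, false:1, quick:1, were:1, of:1, and:1, yellow:1, here:1, return:1, foot:1, hide:1, … (23 more, each freq 1)
Hapax (freq=1): always, and, day, do, every, fall, false, foot, here, hide, hour, lamp, map, message, move, my, name, never, of, often, painter, park, quick, return, road, rope, sleep, song, them, there, throw, us, were, yellow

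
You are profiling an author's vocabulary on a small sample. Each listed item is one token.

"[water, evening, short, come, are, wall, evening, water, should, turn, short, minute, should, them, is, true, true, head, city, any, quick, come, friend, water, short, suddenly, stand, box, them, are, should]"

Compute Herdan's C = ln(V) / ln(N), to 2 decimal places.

0.87

N = 31, V = 20.
ln(V) = 2.995732, ln(N) = 3.433987
C = 2.995732 / 3.433987 = 0.87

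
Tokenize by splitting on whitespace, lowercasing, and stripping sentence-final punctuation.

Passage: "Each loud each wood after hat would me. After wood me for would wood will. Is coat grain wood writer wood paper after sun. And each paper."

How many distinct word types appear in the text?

Distinct types: {after, and, coat, each, for, grain, hat, is, loud, me, paper, sun, will, wood, would, writer}
V = 16

16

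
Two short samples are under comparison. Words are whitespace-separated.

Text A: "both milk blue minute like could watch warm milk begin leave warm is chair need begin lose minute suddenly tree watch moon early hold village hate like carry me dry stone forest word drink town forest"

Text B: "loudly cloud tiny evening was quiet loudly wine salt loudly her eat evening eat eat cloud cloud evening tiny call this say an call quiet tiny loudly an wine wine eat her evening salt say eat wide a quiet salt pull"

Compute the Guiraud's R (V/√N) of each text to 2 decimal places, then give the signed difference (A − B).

A: V=29, N=36, R=4.83
B: V=17, N=41, R=2.65
Difference = 4.83 − 2.65 = 2.18

2.18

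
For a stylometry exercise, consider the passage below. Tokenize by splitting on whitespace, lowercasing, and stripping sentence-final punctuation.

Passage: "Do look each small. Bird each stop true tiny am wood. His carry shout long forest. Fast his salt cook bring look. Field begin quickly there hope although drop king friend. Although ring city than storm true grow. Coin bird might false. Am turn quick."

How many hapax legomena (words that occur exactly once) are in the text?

31

Frequencies: look:2, each:2, bird:2, true:2, am:2, his:2, although:2, do:1, small:1, stop:1, tiny:1, wood:1, carry:1, shout:1, long:1, forest:1, fast:1, salt:1, cook:1, bring:1, … (18 more, each freq 1)
Hapax (freq=1): begin, bring, carry, city, coin, cook, do, drop, false, fast, field, forest, friend, grow, hope, king, long, might, quick, quickly, ring, salt, shout, small, stop, storm, than, there, tiny, turn, wood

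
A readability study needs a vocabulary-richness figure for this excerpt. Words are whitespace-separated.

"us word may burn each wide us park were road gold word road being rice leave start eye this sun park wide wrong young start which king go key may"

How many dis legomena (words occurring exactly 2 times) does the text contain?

Frequencies: us:2, word:2, may:2, wide:2, park:2, road:2, start:2, burn:1, each:1, were:1, gold:1, being:1, rice:1, leave:1, eye:1, this:1, sun:1, wrong:1, young:1, which:1, … (3 more, each freq 1)
Words with frequency 2: may, park, road, start, us, wide, word

7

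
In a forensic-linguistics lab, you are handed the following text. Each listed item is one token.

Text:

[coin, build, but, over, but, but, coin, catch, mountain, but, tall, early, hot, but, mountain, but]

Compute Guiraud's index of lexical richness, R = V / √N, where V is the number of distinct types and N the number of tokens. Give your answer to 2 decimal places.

2.25

N = 16, V = 9.
√N = 4.000000
R = 9 / 4.000000 = 2.25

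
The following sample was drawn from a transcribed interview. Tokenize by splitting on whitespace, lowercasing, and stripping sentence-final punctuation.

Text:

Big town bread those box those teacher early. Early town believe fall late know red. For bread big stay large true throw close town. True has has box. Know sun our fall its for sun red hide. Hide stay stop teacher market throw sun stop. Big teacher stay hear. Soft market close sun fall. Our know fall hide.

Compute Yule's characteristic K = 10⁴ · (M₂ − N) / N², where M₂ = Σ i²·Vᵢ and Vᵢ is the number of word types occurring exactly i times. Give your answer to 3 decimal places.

Frequencies: fall:4, sun:4, big:3, town:3, teacher:3, know:3, stay:3, hide:3, bread:2, those:2, box:2, early:2, red:2, for:2, true:2, throw:2, close:2, has:2, our:2, stop:2, market:2, believe:1, late:1, large:1, its:1, hear:1, soft:1
N = 58. Frequency spectrum: V_1=6, V_2=13, V_3=6, V_4=2
M₂ = 1²·6 + 2²·13 + 3²·6 + 4²·2 = 144
K = 10000 × (144 − 58) / 58² = 255.648

255.648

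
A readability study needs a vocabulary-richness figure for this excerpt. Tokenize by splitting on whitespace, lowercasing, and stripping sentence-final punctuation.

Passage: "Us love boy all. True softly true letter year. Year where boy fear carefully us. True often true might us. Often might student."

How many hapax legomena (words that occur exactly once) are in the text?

Frequencies: true:4, us:3, boy:2, year:2, often:2, might:2, love:1, all:1, softly:1, letter:1, where:1, fear:1, carefully:1, student:1
Hapax (freq=1): all, carefully, fear, letter, love, softly, student, where

8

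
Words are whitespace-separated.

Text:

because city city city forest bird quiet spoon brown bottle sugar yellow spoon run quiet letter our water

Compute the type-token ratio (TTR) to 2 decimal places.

0.78

N = 18 tokens, V = 14 types.
TTR = V / N = 14 / 18 = 0.78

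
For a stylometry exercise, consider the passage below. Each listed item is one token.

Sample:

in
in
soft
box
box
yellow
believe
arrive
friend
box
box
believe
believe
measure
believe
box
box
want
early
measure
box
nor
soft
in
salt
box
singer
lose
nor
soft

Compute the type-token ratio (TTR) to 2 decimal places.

0.47

N = 30 tokens, V = 14 types.
TTR = V / N = 14 / 30 = 0.47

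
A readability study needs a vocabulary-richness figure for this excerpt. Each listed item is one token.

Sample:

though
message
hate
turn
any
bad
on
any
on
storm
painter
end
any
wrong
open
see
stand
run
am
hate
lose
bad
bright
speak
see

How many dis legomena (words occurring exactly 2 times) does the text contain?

4

Frequencies: any:3, hate:2, bad:2, on:2, see:2, though:1, message:1, turn:1, storm:1, painter:1, end:1, wrong:1, open:1, stand:1, run:1, am:1, lose:1, bright:1, speak:1
Words with frequency 2: bad, hate, on, see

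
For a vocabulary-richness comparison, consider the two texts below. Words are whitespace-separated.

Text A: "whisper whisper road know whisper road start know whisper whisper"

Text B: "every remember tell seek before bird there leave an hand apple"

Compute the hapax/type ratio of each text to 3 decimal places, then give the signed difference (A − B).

-0.750

A: hapax=1, V=4, ratio=0.250
B: hapax=11, V=11, ratio=1.000
Difference = 0.250 − 1.000 = -0.750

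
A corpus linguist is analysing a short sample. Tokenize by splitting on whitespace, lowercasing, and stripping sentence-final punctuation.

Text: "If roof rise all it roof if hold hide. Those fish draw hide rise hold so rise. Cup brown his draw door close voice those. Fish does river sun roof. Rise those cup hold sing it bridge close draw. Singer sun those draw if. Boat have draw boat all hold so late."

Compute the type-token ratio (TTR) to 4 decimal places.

0.5000

N = 52 tokens, V = 26 types.
TTR = V / N = 26 / 52 = 0.5000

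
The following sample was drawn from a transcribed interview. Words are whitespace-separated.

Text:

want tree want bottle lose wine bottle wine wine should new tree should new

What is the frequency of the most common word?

Frequencies: wine:3, want:2, tree:2, bottle:2, should:2, new:2, lose:1
Most common: 'wine' with frequency 3.

3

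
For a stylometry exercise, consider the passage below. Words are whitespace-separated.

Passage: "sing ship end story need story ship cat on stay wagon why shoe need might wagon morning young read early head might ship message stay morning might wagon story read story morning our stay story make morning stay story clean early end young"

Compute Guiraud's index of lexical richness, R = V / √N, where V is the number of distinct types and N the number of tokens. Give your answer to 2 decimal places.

3.20

N = 43, V = 21.
√N = 6.557439
R = 21 / 6.557439 = 3.20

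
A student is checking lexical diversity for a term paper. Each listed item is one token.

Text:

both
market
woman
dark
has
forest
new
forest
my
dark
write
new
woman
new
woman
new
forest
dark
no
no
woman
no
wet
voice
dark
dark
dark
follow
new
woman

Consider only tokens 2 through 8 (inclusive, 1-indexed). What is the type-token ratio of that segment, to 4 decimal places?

Segment tokens 2–8: market, woman, dark, has, forest, new, forest
Segment N = 7, segment V = 6.
TTR = 6 / 7 = 0.8571

0.8571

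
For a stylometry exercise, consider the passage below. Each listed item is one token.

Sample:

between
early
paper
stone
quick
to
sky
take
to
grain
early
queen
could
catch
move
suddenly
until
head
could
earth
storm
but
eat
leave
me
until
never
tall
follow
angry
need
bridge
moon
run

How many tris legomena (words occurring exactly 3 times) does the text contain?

0

Frequencies: early:2, to:2, could:2, until:2, between:1, paper:1, stone:1, quick:1, sky:1, take:1, grain:1, queen:1, catch:1, move:1, suddenly:1, head:1, earth:1, storm:1, but:1, eat:1, … (10 more, each freq 1)
Words with frequency 3: (none)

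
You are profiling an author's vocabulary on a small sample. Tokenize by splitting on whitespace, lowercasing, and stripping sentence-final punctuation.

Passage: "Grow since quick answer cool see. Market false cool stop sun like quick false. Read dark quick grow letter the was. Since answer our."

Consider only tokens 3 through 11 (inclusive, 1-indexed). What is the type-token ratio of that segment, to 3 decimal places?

Segment tokens 3–11: quick, answer, cool, see, market, false, cool, stop, sun
Segment N = 9, segment V = 8.
TTR = 8 / 9 = 0.889

0.889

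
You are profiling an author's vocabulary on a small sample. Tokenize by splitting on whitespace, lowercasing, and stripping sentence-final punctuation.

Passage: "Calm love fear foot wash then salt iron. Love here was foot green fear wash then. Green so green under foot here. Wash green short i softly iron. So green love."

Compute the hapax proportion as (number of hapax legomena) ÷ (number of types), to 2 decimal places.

0.44

Frequencies: green:5, love:3, foot:3, wash:3, fear:2, then:2, iron:2, here:2, so:2, calm:1, salt:1, was:1, under:1, short:1, i:1, softly:1
Hapax count = 7; type count = 16.
Ratio = 7 / 16 = 0.44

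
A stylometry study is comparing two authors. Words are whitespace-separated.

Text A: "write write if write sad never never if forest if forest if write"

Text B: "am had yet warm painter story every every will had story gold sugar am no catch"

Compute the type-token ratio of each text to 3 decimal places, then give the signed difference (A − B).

TTR(A) = 5/13 = 0.385
TTR(B) = 12/16 = 0.750
Difference = 0.385 − 0.750 = -0.365

-0.365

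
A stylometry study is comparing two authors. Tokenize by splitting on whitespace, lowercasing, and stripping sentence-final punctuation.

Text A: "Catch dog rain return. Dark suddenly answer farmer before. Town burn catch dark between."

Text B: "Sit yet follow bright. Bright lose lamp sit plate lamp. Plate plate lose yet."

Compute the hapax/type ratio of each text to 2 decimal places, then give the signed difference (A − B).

0.69

A: hapax=10, V=12, ratio=0.83
B: hapax=1, V=7, ratio=0.14
Difference = 0.83 − 0.14 = 0.69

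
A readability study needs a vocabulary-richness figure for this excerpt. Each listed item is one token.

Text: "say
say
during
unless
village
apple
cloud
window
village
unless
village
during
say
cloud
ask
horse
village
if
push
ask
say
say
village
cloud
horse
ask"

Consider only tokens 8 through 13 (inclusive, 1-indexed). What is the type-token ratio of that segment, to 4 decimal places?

0.8333

Segment tokens 8–13: window, village, unless, village, during, say
Segment N = 6, segment V = 5.
TTR = 5 / 6 = 0.8333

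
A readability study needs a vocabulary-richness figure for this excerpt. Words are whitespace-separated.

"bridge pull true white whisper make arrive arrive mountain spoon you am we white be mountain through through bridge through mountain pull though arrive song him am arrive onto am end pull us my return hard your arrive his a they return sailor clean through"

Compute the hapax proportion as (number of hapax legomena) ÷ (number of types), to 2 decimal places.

0.72

Frequencies: arrive:5, through:4, pull:3, mountain:3, am:3, bridge:2, white:2, return:2, true:1, whisper:1, make:1, spoon:1, you:1, we:1, be:1, though:1, song:1, him:1, onto:1, end:1, … (9 more, each freq 1)
Hapax count = 21; type count = 29.
Ratio = 21 / 29 = 0.72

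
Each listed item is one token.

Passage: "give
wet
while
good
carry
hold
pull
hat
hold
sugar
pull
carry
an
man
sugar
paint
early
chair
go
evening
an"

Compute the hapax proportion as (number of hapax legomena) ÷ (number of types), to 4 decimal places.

Frequencies: carry:2, hold:2, pull:2, sugar:2, an:2, give:1, wet:1, while:1, good:1, hat:1, man:1, paint:1, early:1, chair:1, go:1, evening:1
Hapax count = 11; type count = 16.
Ratio = 11 / 16 = 0.6875

0.6875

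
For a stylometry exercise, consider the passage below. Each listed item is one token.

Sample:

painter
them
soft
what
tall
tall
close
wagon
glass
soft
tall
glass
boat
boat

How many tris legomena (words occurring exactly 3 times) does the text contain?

1

Frequencies: tall:3, soft:2, glass:2, boat:2, painter:1, them:1, what:1, close:1, wagon:1
Words with frequency 3: tall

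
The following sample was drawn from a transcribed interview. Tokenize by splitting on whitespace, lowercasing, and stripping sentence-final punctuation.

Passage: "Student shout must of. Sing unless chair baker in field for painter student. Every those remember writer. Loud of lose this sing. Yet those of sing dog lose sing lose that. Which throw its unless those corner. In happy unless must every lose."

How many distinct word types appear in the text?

Distinct types: {baker, chair, corner, dog, every, field, for, happy, in, its, lose, loud, must, of, painter, remember, shout, sing, student, that, this, those, throw, unless, which, writer, yet}
V = 27

27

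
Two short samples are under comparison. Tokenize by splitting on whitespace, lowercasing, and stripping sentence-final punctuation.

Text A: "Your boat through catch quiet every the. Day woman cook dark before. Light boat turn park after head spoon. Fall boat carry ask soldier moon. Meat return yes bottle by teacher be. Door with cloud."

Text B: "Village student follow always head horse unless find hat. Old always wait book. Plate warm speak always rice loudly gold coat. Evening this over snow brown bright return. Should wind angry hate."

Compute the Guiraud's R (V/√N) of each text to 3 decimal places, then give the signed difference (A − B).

A: V=33, N=35, R=5.578
B: V=30, N=32, R=5.303
Difference = 5.578 − 5.303 = 0.275

0.275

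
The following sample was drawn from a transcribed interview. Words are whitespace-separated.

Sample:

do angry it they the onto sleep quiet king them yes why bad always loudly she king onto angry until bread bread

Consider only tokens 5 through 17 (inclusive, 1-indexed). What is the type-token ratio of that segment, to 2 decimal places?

Segment tokens 5–17: the, onto, sleep, quiet, king, them, yes, why, bad, always, loudly, she, king
Segment N = 13, segment V = 12.
TTR = 12 / 13 = 0.92

0.92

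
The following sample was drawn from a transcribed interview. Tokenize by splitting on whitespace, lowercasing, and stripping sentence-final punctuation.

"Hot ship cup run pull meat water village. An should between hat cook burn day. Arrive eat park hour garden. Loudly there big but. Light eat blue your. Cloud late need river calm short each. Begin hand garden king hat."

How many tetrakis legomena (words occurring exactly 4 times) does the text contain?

Frequencies: hat:2, eat:2, garden:2, hot:1, ship:1, cup:1, run:1, pull:1, meat:1, water:1, village:1, an:1, should:1, between:1, cook:1, burn:1, day:1, arrive:1, park:1, hour:1, … (17 more, each freq 1)
Words with frequency 4: (none)

0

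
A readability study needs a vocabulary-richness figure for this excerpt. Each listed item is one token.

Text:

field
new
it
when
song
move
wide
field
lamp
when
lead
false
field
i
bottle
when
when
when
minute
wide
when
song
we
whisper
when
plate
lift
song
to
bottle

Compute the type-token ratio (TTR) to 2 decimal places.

N = 30 tokens, V = 18 types.
TTR = V / N = 18 / 30 = 0.60

0.60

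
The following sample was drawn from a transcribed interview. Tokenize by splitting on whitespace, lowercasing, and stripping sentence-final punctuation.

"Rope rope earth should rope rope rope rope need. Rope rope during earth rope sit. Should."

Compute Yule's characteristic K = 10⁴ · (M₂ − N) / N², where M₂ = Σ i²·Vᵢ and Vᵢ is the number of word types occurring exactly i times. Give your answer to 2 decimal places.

Frequencies: rope:9, earth:2, should:2, need:1, during:1, sit:1
N = 16. Frequency spectrum: V_1=3, V_2=2, V_9=1
M₂ = 1²·3 + 2²·2 + 9²·1 = 92
K = 10000 × (92 − 16) / 16² = 2968.75

2968.75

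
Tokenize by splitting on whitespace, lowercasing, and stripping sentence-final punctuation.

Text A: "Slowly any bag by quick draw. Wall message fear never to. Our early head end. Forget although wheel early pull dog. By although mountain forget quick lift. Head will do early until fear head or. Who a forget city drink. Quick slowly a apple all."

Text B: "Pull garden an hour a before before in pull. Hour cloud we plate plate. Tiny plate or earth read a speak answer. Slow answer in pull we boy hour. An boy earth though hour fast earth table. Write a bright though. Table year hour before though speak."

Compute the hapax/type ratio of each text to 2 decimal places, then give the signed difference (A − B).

0.30

A: hapax=23, V=32, ratio=0.72
B: hapax=10, V=24, ratio=0.42
Difference = 0.72 − 0.42 = 0.30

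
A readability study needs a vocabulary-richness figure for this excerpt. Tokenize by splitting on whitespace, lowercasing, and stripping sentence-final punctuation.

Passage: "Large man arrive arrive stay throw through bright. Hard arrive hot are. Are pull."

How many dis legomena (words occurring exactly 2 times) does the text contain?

1

Frequencies: arrive:3, are:2, large:1, man:1, stay:1, throw:1, through:1, bright:1, hard:1, hot:1, pull:1
Words with frequency 2: are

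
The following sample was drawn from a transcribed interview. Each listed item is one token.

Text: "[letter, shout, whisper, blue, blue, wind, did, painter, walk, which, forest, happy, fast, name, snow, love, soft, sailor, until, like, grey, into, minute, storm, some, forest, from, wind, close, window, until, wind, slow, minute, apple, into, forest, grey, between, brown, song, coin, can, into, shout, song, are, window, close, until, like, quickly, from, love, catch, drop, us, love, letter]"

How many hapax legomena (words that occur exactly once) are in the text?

24

Frequencies: wind:3, forest:3, love:3, until:3, into:3, letter:2, shout:2, blue:2, like:2, grey:2, minute:2, from:2, close:2, window:2, song:2, whisper:1, did:1, painter:1, walk:1, which:1, … (19 more, each freq 1)
Hapax (freq=1): apple, are, between, brown, can, catch, coin, did, drop, fast, happy, name, painter, quickly, sailor, slow, snow, soft, some, storm, us, walk, which, whisper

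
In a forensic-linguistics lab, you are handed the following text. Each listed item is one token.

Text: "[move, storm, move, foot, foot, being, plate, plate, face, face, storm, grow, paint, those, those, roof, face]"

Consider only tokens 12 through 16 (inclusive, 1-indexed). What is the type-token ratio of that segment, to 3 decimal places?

Segment tokens 12–16: grow, paint, those, those, roof
Segment N = 5, segment V = 4.
TTR = 4 / 5 = 0.800

0.800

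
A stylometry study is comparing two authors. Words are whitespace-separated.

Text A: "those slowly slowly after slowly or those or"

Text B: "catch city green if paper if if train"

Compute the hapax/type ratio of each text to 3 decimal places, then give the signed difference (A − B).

A: hapax=1, V=4, ratio=0.250
B: hapax=5, V=6, ratio=0.833
Difference = 0.250 − 0.833 = -0.583

-0.583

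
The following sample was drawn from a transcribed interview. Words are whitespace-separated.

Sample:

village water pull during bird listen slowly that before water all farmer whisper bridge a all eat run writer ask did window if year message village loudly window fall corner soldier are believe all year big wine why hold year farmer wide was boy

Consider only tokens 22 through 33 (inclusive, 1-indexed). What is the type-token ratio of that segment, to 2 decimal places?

0.92

Segment tokens 22–33: window, if, year, message, village, loudly, window, fall, corner, soldier, are, believe
Segment N = 12, segment V = 11.
TTR = 11 / 12 = 0.92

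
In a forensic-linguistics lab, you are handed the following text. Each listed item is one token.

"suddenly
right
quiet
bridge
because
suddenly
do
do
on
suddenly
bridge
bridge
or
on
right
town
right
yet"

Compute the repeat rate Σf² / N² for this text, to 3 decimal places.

Frequencies: suddenly:3, right:3, bridge:3, do:2, on:2, quiet:1, because:1, or:1, town:1, yet:1
Σf² = 40; N² = 324
Repeat rate = 40 / 324 = 0.123

0.123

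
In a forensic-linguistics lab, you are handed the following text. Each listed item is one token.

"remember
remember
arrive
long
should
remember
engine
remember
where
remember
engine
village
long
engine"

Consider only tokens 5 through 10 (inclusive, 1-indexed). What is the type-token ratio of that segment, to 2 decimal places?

0.67

Segment tokens 5–10: should, remember, engine, remember, where, remember
Segment N = 6, segment V = 4.
TTR = 4 / 6 = 0.67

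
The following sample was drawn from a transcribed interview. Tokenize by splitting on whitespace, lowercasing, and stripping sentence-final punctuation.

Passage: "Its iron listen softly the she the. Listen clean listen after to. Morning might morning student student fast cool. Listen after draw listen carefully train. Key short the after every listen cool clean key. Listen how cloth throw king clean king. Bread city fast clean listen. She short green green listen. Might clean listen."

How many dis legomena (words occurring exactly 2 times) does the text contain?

Frequencies: listen:10, clean:5, the:3, after:3, she:2, morning:2, might:2, student:2, fast:2, cool:2, key:2, short:2, king:2, green:2, its:1, iron:1, softly:1, to:1, draw:1, carefully:1, … (7 more, each freq 1)
Words with frequency 2: cool, fast, green, key, king, might, morning, she, short, student

10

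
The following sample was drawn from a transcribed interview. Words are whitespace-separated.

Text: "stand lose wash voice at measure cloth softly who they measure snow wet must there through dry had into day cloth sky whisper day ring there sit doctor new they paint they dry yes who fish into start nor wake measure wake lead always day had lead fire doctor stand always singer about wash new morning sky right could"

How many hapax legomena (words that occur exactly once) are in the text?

22

Frequencies: measure:3, they:3, day:3, stand:2, wash:2, cloth:2, who:2, there:2, dry:2, had:2, into:2, sky:2, doctor:2, new:2, wake:2, lead:2, always:2, lose:1, voice:1, at:1, … (19 more, each freq 1)
Hapax (freq=1): about, at, could, fire, fish, lose, morning, must, nor, paint, right, ring, singer, sit, snow, softly, start, through, voice, wet, whisper, yes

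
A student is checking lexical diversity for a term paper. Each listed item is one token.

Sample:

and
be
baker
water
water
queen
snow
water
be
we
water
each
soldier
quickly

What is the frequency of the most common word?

Frequencies: water:4, be:2, and:1, baker:1, queen:1, snow:1, we:1, each:1, soldier:1, quickly:1
Most common: 'water' with frequency 4.

4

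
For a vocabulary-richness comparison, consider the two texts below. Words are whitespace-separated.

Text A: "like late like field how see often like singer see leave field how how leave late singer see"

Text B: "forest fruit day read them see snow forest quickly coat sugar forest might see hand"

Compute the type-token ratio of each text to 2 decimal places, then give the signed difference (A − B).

TTR(A) = 8/18 = 0.44
TTR(B) = 12/15 = 0.80
Difference = 0.44 − 0.80 = -0.36

-0.36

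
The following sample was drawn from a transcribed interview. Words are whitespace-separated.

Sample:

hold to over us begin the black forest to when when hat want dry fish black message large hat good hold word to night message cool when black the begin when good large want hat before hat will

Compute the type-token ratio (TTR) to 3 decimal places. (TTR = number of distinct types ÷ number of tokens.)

N = 38 tokens, V = 21 types.
TTR = V / N = 21 / 38 = 0.553

0.553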